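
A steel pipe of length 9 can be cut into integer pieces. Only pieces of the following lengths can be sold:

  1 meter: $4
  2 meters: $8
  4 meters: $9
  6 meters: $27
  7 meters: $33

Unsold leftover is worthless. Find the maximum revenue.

41

Consider every possible first cut. best[k] is the best of p[i]+best[k−i] over all sellable i≤k.
best[1] = 4
best[2] = 8  (first piece 1, then best[1]=4)
best[3] = 12  (first piece 1, then best[2]=8)
best[4] = 16  (first piece 1, then best[3]=12)
best[5] = 20  (first piece 1, then best[4]=16)
best[6] = 27
best[7] = 33
best[8] = 37  (first piece 1, then best[7]=33)
best[9] = 41  (first piece 1, then best[8]=37)
One optimal cutting: 7 + 1 + 1 → $41.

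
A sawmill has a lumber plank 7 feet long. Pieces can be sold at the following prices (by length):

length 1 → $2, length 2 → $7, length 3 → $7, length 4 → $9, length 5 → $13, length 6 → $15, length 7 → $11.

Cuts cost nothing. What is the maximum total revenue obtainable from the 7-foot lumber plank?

23

Consider every possible first cut. best[k] is the best of p[i]+best[k−i] over all sellable i≤k.
best[1] = 2
best[2] = max(2+2, 7+0) = 7
best[3] = max(2+7, 7+2, 7+0) = 9
best[4] = max(2+9, 7+7, 7+2, 9+0) = 14
best[5] = max(2+14, 7+9, 7+7, 9+2, 13+0) = 16
best[6] = max(2+16, 7+14, 7+9, 9+7, 13+2, 15+0) = 21
best[7] = max(2+21, 7+16, 7+14, …, 15+2, 11+0) = 23
One optimal cutting: 2 + 2 + 2 + 1 → $7 + $7 + $7 + $2 = $23.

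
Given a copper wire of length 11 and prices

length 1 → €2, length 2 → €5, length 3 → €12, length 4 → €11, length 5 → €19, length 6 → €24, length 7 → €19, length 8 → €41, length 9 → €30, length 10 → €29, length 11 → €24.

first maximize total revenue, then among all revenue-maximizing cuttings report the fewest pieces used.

2

Let r[k] be the best obtainable value from length k. For each k, try every first piece i and keep the best of price[i] + r[k−i].
r[1] = 2
r[2] = max(2+2, 5+0) = 5
r[3] = max(2+5, 5+2, 12+0) = 12
r[4] = max(2+12, 5+5, 12+2, 11+0) = 14
r[5] = max(2+14, 5+12, 12+5, 11+2, 19+0) = 19
r[6] = max(2+19, 5+14, 12+12, 11+5, 19+2, 24+0) = 24
r[7] = max(2+24, 5+19, 12+14, …, 24+2, 19+0) = 26
r[8] = max(2+26, 5+24, 12+19, …, 19+2, 41+0) = 41
r[9] = max(2+41, 5+26, 12+24, …, 41+2, 30+0) = 43
r[10] = max(2+43, 5+41, 12+26, …, 30+2, 29+0) = 46
r[11] = max(2+46, 5+43, 12+41, …, 29+2, 24+0) = 53
Maximum revenue is €53.
Now minimize piece count subject to staying optimal: for each k, pieces[k] = 1 + min over i with p[i]+r[k−i]=r[k] of pieces[k−i].
pieces[8] = 1
pieces[9] = 2
pieces[10] = 2
pieces[11] = 2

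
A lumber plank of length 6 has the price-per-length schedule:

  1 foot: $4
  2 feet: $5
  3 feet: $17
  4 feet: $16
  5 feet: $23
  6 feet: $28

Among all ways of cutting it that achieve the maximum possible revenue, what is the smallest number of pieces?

2

Build r[k] bottom-up: r[k] = max over allowed piece i of (p[i] + r[k−i]).
r[1] = 4
r[2] = 8  (first piece 1, then r[1]=4)
r[3] = 17
r[4] = 21  (first piece 1, then r[3]=17)
r[5] = 25  (first piece 1, then r[4]=21)
r[6] = 34  (first piece 3, then r[3]=17)
Maximum revenue is $34.
Now minimize piece count subject to staying optimal: for each k, pieces[k] = 1 + min over i with p[i]+r[k−i]=r[k] of pieces[k−i].
pieces[3] = 1
pieces[4] = 2
pieces[5] = 3
pieces[6] = 2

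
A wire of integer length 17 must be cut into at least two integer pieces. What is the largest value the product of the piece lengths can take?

486

Let P[k] be the best product for length k (with at least one cut). For each first piece i, the rest contributes max(k−i, P[k−i]).
Small cases: P[2]=1, P[3]=2, P[4]=4, P[5]=6, P[6]=9, P[7]=12, P[8]=18, P[9]=27.
P[10] = 2×max(8,18) = 2×18 = 36
P[11] = 2×max(9,27) = 2×27 = 54
P[12] = 3×max(9,27) = 3×27 = 81
P[13] = 2×max(11,54) = 2×54 = 108
P[14] = 2×max(12,81) = 2×81 = 162
P[15] = 3×max(12,81) = 3×81 = 243
P[16] = 2×max(14,162) = 2×162 = 324
P[17] = 2×max(15,243) = 2×243 = 486
One optimal split: 3 + 3 + 3 + 3 + 3 + 2; product 3×3×3×3×3×2 = 486.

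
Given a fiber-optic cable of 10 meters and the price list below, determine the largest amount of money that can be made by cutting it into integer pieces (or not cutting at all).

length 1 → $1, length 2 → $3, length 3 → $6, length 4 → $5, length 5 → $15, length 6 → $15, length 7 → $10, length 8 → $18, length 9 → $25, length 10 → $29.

Build best[k] bottom-up: best[k] = max over allowed piece i of (p[i] + best[k−i]).
best[1] = 1
best[2] = 3
best[3] = 6
best[4] = 7  (first piece 1, then best[3]=6)
best[5] = 15
best[6] = 16  (first piece 1, then best[5]=15)
best[7] = 18  (first piece 2, then best[5]=15)
best[8] = 21  (first piece 3, then best[5]=15)
best[9] = 25
best[10] = 30  (first piece 5, then best[5]=15)
One optimal cutting: 5 + 5 → $15 + $15 = $30.

30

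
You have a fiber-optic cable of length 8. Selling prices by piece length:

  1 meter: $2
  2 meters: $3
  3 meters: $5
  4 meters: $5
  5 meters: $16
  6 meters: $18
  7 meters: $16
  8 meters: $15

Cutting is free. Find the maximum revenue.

22

Let best[k] be the best obtainable value from length k. For each k, try every first piece i and keep the best of price[i] + best[k−i].
best[1] = 2
best[2] = max(2+2, 3+0) = 4
best[3] = max(2+4, 3+2, 5+0) = 6
best[4] = max(2+6, 3+4, 5+2, 5+0) = 8
best[5] = max(2+8, 3+6, 5+4, 5+2, 16+0) = 16
best[6] = max(2+16, 3+8, 5+6, 5+4, 16+2, 18+0) = 18
best[7] = max(2+18, 3+16, 5+8, …, 18+2, 16+0) = 20
best[8] = max(2+20, 3+18, 5+16, …, 16+2, 15+0) = 22
One optimal cutting: 5 + 1 + 1 + 1 → $16 + $2 + $2 + $2 = $22.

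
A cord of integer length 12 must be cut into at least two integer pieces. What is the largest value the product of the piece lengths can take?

Let f[k] be the best product for length k (with at least one cut). For each first piece i, the rest contributes max(k−i, f[k−i]).
Small cases: f[2]=1, f[3]=2, f[4]=4, f[5]=6, f[6]=9.
f[7] = max(1·9, 2·6, 3·4, 4·3, 5·2, 6·1) = 12
f[8] = max(1·12, 2·9, 3·6, …, 6·2, 7·1) = 18
f[9] = max(1·18, 2·12, 3·9, …, 7·2, 8·1) = 27
f[10] = max(1·27, 2·18, 3·12, …, 8·2, 9·1) = 36
f[11] = max(1·36, 2·27, 3·18, …, 9·2, 10·1) = 54
f[12] = max(1·54, 2·36, 3·27, …, 10·2, 11·1) = 81
One optimal split: 3 + 3 + 3 + 3; product 3·3·3·3 = 81.

81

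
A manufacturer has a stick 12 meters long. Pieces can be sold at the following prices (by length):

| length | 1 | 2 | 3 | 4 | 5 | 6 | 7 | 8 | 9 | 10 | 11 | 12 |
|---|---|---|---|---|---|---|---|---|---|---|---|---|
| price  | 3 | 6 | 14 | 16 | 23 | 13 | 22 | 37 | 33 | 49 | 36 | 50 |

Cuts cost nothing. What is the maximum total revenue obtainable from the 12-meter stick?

Consider every possible first cut. best[k] is the best of p[i]+best[k−i] over all sellable i≤k.
best[1] = 3
best[2] = max(3+3, 6+0) = 6
best[3] = max(3+6, 6+3, 14+0) = 14
best[4] = max(3+14, 6+6, 14+3, 16+0) = 17
best[5] = max(3+17, 6+14, 14+6, 16+3, 23+0) = 23
best[6] = max(3+23, 6+17, 14+14, 16+6, 23+3, 13+0) = 28
best[7] = max(3+28, 6+23, 14+17, …, 13+3, 22+0) = 31
best[8] = max(3+31, 6+28, 14+23, …, 22+3, 37+0) = 37
best[9] = max(3+37, 6+31, 14+28, …, 37+3, 33+0) = 42
best[10] = max(3+42, 6+37, 14+31, …, 33+3, 49+0) = 49
best[11] = max(3+49, 6+42, 14+37, …, 49+3, 36+0) = 52
best[12] = max(3+52, 6+49, 14+42, …, 36+3, 50+0) = 56
One optimal cutting: 3 + 3 + 3 + 3 → $14 + $14 + $14 + $14 = $56.

56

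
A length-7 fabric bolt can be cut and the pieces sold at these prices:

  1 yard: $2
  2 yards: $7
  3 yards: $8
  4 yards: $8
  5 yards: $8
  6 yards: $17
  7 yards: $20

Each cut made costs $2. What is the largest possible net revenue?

Build v[k] bottom-up: v[k] = max over allowed piece i of (p[i] + v[k−i]) − 2 per cut.
v[1] = 2
v[2] = 7
v[3] = 8
v[4] = 12  (first piece 2, then v[2]=7)
v[5] = 13  (first piece 2, then v[3]=8)
v[6] = 17  (first piece 2, then v[4]=12)
v[7] = 20
Best is to make no cuts and sell whole for $20.

20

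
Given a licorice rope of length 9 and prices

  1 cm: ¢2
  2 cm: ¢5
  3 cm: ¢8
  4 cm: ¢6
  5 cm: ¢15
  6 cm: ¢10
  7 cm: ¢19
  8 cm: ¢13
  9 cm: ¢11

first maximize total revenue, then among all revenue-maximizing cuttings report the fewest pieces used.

Build r[k] bottom-up: r[k] = max over allowed piece i of (p[i] + r[k−i]).
r[1] = 2
r[2] = 5
r[3] = 8
r[4] = 10  (first piece 1, then r[3]=8)
r[5] = 15
r[6] = 17  (first piece 1, then r[5]=15)
r[7] = 20  (first piece 2, then r[5]=15)
r[8] = 23  (first piece 3, then r[5]=15)
r[9] = 25  (first piece 1, then r[8]=23)
Maximum revenue is ¢25.
Now minimize piece count subject to staying optimal: for each k, pieces[k] = 1 + min over i with p[i]+r[k−i]=r[k] of pieces[k−i].
pieces[6] = 2
pieces[7] = 2
pieces[8] = 2
pieces[9] = 3

3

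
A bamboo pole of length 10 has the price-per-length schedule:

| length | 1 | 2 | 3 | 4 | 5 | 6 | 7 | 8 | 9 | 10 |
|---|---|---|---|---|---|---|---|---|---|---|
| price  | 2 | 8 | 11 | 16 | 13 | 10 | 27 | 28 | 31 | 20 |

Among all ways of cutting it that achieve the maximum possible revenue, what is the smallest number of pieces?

Let r[k] be the best obtainable value from length k. For each k, try every first piece i and keep the best of price[i] + r[k−i].
r[1] = 2
r[2] = 8
r[3] = 11
r[4] = 16  (first piece 2, then r[2]=8)
r[5] = 19  (first piece 2, then r[3]=11)
r[6] = 24  (first piece 2, then r[4]=16)
r[7] = 27  (first piece 2, then r[5]=19)
r[8] = 32  (first piece 2, then r[6]=24)
r[9] = 35  (first piece 2, then r[7]=27)
r[10] = 40  (first piece 2, then r[8]=32)
Maximum revenue is $40.
Now minimize piece count subject to staying optimal: for each k, pieces[k] = 1 + min over i with p[i]+r[k−i]=r[k] of pieces[k−i].
pieces[7] = 1
pieces[8] = 2
pieces[9] = 2
pieces[10] = 3

3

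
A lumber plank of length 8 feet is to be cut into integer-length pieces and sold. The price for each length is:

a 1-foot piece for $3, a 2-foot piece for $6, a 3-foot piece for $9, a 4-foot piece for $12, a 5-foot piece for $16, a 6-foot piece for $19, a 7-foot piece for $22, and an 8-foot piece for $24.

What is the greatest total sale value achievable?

Consider every possible first cut. r[k] is the best of p[i]+r[k−i] over all sellable i≤k.
r[1] = 3
r[2] = 6  (first piece 1, then r[1]=3)
r[3] = 9  (first piece 1, then r[2]=6)
r[4] = 12  (first piece 1, then r[3]=9)
r[5] = 16
r[6] = 19  (first piece 1, then r[5]=16)
r[7] = 22  (first piece 1, then r[6]=19)
r[8] = 25  (first piece 1, then r[7]=22)
One optimal cutting: 5 + 1 + 1 + 1 → $16 + $3 + $3 + $3 = $25.

25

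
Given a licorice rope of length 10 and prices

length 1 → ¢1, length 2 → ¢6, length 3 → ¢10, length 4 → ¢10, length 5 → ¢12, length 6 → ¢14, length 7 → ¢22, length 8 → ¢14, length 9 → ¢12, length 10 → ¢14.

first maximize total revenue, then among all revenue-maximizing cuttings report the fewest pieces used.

2

Consider every possible first cut. r[k] is the best of p[i]+r[k−i] over all sellable i≤k.
r[1] = 1
r[2] = 6
r[3] = 10
r[4] = 12  (first piece 2, then r[2]=6)
r[5] = 16  (first piece 2, then r[3]=10)
r[6] = 20  (first piece 3, then r[3]=10)
r[7] = 22  (first piece 2, then r[5]=16)
r[8] = 26  (first piece 2, then r[6]=20)
r[9] = 30  (first piece 3, then r[6]=20)
r[10] = 32  (first piece 2, then r[8]=26)
Maximum revenue is ¢32.
Now minimize piece count subject to staying optimal: for each k, pieces[k] = 1 + min over i with p[i]+r[k−i]=r[k] of pieces[k−i].
pieces[7] = 1
pieces[8] = 3
pieces[9] = 3
pieces[10] = 2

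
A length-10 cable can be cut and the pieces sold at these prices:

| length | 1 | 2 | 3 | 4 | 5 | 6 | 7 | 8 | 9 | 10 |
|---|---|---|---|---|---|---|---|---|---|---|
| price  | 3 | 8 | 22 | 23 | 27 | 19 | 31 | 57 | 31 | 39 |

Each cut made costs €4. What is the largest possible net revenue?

Let v[k] be the best obtainable value from length k. For each k, try every first piece i and keep the best of price[i] + v[k−i] minus the 4 cut fee when i<k.
v[1] = 3
v[2] = 8
v[3] = 22
v[4] = 23
v[5] = 27
v[6] = 40  (first piece 3, then v[3]=22)
v[7] = 41  (first piece 3, then v[4]=23)
v[8] = 57
v[9] = 58  (first piece 3, then v[6]=40)
v[10] = 61  (first piece 2, then v[8]=57)
One optimal plan: pieces 8 + 2 (1 cut) → €65 − €4 = €61.

61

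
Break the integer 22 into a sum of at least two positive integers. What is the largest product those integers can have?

2916

Define P[k] = max over 1≤i<k of i · max(k−i, P[k−i]); the inner max lets the remainder stay uncut if that's better.
Small cases: P[2]=1, P[3]=2, P[4]=4, P[5]=6, P[6]=9, P[7]=12, P[8]=18, P[9]=27, P[10]=36, P[11]=54, P[12]=81, P[13]=108, P[14]=162, P[15]=243.
P[16] = 2*max(14,162) = 2*162 = 324
P[17] = 2*max(15,243) = 2*243 = 486
P[18] = 3*max(15,243) = 3*243 = 729
P[19] = 2*max(17,486) = 2*486 = 972
P[20] = 2*max(18,729) = 2*729 = 1458
P[21] = 3*max(18,729) = 3*729 = 2187
P[22] = 2*max(20,1458) = 2*1458 = 2916
One optimal split: 3 + 3 + 3 + 3 + 3 + 3 + 2 + 2; product 3*3*3*3*3*3*2*2 = 2916.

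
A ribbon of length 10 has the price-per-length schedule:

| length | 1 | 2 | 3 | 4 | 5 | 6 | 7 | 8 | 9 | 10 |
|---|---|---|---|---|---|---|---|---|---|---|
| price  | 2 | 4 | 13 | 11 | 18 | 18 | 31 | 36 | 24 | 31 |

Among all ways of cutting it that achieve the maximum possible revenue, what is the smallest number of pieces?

2

Let r[k] be the best obtainable value from length k. For each k, try every first piece i and keep the best of price[i] + r[k−i].
r[1] = 2
r[2] = 4  (first piece 1, then r[1]=2)
r[3] = 13
r[4] = 15  (first piece 1, then r[3]=13)
r[5] = 18
r[6] = 26  (first piece 3, then r[3]=13)
r[7] = 31
r[8] = 36
r[9] = 39  (first piece 3, then r[6]=26)
r[10] = 44  (first piece 3, then r[7]=31)
Maximum revenue is ¢44.
Now minimize piece count subject to staying optimal: for each k, pieces[k] = 1 + min over i with p[i]+r[k−i]=r[k] of pieces[k−i].
pieces[7] = 1
pieces[8] = 1
pieces[9] = 3
pieces[10] = 2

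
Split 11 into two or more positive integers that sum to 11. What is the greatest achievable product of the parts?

Let m[k] be the best product for length k (with at least one cut). For each first piece i, the rest contributes max(k−i, m[k−i]).
m[2] = 1·max(1,0) = 1·1 = 1
m[3] = max(1·2, 2·1) = 2
m[4] = max(1·3, 2·2, 3·1) = 4
m[5] = max(1·4, 2·3, 3·2, 4·1) = 6
m[6] = max(1·6, 2·4, 3·3, 4·2, 5·1) = 9
m[7] = max(1·9, 2·6, 3·4, 4·3, 5·2, 6·1) = 12
m[8] = max(1·12, 2·9, 3·6, …, 6·2, 7·1) = 18
m[9] = max(1·18, 2·12, 3·9, …, 7·2, 8·1) = 27
m[10] = max(1·27, 2·18, 3·12, …, 8·2, 9·1) = 36
m[11] = max(1·36, 2·27, 3·18, …, 9·2, 10·1) = 54
One optimal split: 3 + 3 + 3 + 2; product 3·3·3·2 = 54.

54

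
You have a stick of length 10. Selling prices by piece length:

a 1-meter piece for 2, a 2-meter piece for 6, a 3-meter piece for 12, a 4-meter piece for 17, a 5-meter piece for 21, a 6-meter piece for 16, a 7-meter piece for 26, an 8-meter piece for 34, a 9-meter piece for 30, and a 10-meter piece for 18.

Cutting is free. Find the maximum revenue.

42

Build r[k] bottom-up: r[k] = max over allowed piece i of (p[i] + r[k−i]).
r[1] = 2
r[2] = 6
r[3] = 12
r[4] = 17
r[5] = 21
r[6] = 24  (first piece 3, then r[3]=12)
r[7] = 29  (first piece 3, then r[4]=17)
r[8] = 34  (first piece 4, then r[4]=17)
r[9] = 38  (first piece 4, then r[5]=21)
r[10] = 42  (first piece 5, then r[5]=21)
One optimal cutting: 5 + 5 → 21 + 21 = 42.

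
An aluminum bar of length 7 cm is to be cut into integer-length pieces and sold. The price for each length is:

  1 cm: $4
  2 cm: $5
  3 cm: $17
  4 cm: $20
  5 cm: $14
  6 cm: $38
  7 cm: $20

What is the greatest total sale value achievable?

42

Consider every possible first cut. R[k] is the best of p[i]+R[k−i] over all sellable i≤k.
R[1] = 4
R[2] = 8  (first piece 1, then R[1]=4)
R[3] = 17
R[4] = 21  (first piece 1, then R[3]=17)
R[5] = 25  (first piece 1, then R[4]=21)
R[6] = 38
R[7] = 42  (first piece 1, then R[6]=38)
One optimal cutting: 6 + 1 → $38 + $4 = $42.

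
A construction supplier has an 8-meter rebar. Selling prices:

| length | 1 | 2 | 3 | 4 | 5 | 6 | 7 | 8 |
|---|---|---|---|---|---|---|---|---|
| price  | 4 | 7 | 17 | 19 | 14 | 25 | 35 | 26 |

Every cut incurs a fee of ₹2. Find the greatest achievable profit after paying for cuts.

Consider every possible first cut. v[k] is the best of p[i]+v[k−i] over all sellable i≤k, charging 2 whenever i<k.
v[1] = 4
v[2] = max(4+4-2, 7+0) = 7
v[3] = max(4+7-2, 7+4-2, 17+0) = 17
v[4] = max(4+17-2, 7+7-2, 17+4-2, 19+0) = 19
v[5] = max(4+19-2, 7+17-2, 17+7-2, 19+4-2, 14+0) = 22
v[6] = max(4+22-2, 7+19-2, 17+17-2, 19+7-2, 14+4-2, 25+0) = 32
v[7] = max(4+32-2, 7+22-2, 17+19-2, …, 25+4-2, 35+0) = 35
v[8] = max(4+35-2, 7+32-2, 17+22-2, …, 35+4-2, 26+0) = 37
One optimal plan: pieces 7 + 1 (1 cut) → ₹39 − ₹2 = ₹37.

37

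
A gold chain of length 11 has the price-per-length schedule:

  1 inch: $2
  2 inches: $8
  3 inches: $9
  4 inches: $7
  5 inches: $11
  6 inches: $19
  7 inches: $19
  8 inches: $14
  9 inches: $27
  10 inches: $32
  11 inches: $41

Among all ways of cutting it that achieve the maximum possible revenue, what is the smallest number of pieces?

Let r[k] be the best obtainable value from length k. For each k, try every first piece i and keep the best of price[i] + r[k−i].
r[1] = 2
r[2] = 8
r[3] = 10  (first piece 1, then r[2]=8)
r[4] = 16  (first piece 2, then r[2]=8)
r[5] = 18  (first piece 1, then r[4]=16)
r[6] = 24  (first piece 2, then r[4]=16)
r[7] = 26  (first piece 1, then r[6]=24)
r[8] = 32  (first piece 2, then r[6]=24)
r[9] = 34  (first piece 1, then r[8]=32)
r[10] = 40  (first piece 2, then r[8]=32)
r[11] = 42  (first piece 1, then r[10]=40)
Maximum revenue is $42.
Now minimize piece count subject to staying optimal: for each k, pieces[k] = 1 + min over i with p[i]+r[k−i]=r[k] of pieces[k−i].
pieces[8] = 4
pieces[9] = 5
pieces[10] = 5
pieces[11] = 6

6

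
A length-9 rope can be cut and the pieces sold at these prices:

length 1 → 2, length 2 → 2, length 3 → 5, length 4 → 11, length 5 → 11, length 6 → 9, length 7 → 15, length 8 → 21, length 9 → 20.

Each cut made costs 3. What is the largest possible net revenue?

Consider every possible first cut. v[k] is the best of p[i]+v[k−i] over all sellable i≤k, charging 3 whenever i<k.
v[1] = 2
v[2] = 2
v[3] = 5
v[4] = 11
v[5] = 11
v[6] = 10  (first piece 1, then v[5]=11)
v[7] = 15
v[8] = 21
v[9] = 20  (first piece 1, then v[8]=21)
One optimal plan: pieces 8 + 1 (1 cut) → 23 − 3 = 20.

20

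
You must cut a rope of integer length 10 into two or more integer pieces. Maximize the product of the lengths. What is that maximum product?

Define prod[k] = max over 1≤i<k of i · max(k−i, prod[k−i]); the inner max lets the remainder stay uncut if that's better.
prod[2] = 1×max(1,0) = 1×1 = 1
prod[3] = 1×max(2,1) = 1×2 = 2
prod[4] = 2×max(2,1) = 2×2 = 4
prod[5] = 2×max(3,2) = 2×3 = 6
prod[6] = 3×max(3,2) = 3×3 = 9
prod[7] = 2×max(5,6) = 2×6 = 12
prod[8] = 2×max(6,9) = 2×9 = 18
prod[9] = 3×max(6,9) = 3×9 = 27
prod[10] = 2×max(8,18) = 2×18 = 36
One optimal split: 3 + 3 + 2 + 2; product 3×3×2×2 = 36.

36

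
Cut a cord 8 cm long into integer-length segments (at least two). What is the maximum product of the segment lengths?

Let f[k] be the best product for length k (with at least one cut). For each first piece i, the rest contributes max(k−i, f[k−i]).
f[2] = 1·max(1,0) = 1·1 = 1
f[3] = 1·max(2,1) = 1·2 = 2
f[4] = 2·max(2,1) = 2·2 = 4
f[5] = 2·max(3,2) = 2·3 = 6
f[6] = 3·max(3,2) = 3·3 = 9
f[7] = 2·max(5,6) = 2·6 = 12
f[8] = 2·max(6,9) = 2·9 = 18
One optimal split: 3 + 3 + 2; product 3·3·2 = 18.

18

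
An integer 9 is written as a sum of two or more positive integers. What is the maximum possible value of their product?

27

Define f[k] = max over 1≤i<k of i · max(k−i, f[k−i]); the inner max lets the remainder stay uncut if that's better.
f[2] = 1·max(1,0) = 1·1 = 1
f[3] = 1·max(2,1) = 1·2 = 2
f[4] = 2·max(2,1) = 2·2 = 4
f[5] = 2·max(3,2) = 2·3 = 6
f[6] = 3·max(3,2) = 3·3 = 9
f[7] = 2·max(5,6) = 2·6 = 12
f[8] = 2·max(6,9) = 2·9 = 18
f[9] = 3·max(6,9) = 3·9 = 27
One optimal split: 3 + 3 + 3; product 3·3·3 = 27.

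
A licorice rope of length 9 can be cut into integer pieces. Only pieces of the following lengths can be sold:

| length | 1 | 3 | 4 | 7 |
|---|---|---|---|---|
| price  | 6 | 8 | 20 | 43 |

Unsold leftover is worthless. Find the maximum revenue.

Build f[k] bottom-up: f[k] = max over allowed piece i of (p[i] + f[k−i]).
f[1] = 6
f[2] = 12  (first piece 1, then f[1]=6)
f[3] = max(6+12, 8+0) = 18
f[4] = max(6+18, 8+6, 20+0) = 24
f[5] = max(6+24, 8+12, 20+6) = 30
f[6] = max(6+30, 8+18, 20+12) = 36
f[7] = max(6+36, 8+24, 20+18, 43+0) = 43
f[8] = max(6+43, 8+30, 20+24, 43+6) = 49
f[9] = max(6+49, 8+36, 20+30, 43+12) = 55
One optimal cutting: 7 + 1 + 1 → ¢55.

55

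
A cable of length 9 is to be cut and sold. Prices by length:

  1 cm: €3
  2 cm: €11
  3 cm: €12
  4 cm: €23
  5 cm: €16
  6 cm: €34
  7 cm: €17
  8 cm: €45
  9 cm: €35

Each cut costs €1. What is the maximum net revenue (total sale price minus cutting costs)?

47

Let v[k] be the best obtainable value from length k. For each k, try every first piece i and keep the best of price[i] + v[k−i] minus the 1 cut fee when i<k.
v[1] = 3
v[2] = max(3+3-1, 11+0) = 11
v[3] = max(3+11-1, 11+3-1, 12+0) = 13
v[4] = max(3+13-1, 11+11-1, 12+3-1, 23+0) = 23
v[5] = max(3+23-1, 11+13-1, 12+11-1, 23+3-1, 16+0) = 25
v[6] = max(3+25-1, 11+23-1, 12+13-1, 23+11-1, 16+3-1, 34+0) = 34
v[7] = max(3+34-1, 11+25-1, 12+23-1, …, 34+3-1, 17+0) = 36
v[8] = max(3+36-1, 11+34-1, 12+25-1, …, 17+3-1, 45+0) = 45
v[9] = max(3+45-1, 11+36-1, 12+34-1, …, 45+3-1, 35+0) = 47
One optimal plan: pieces 4 + 4 + 1 (2 cuts) → €49 − €2 = €47.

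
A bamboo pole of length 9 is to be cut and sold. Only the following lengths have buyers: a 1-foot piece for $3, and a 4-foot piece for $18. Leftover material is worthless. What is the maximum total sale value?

39

Let f[k] be the best obtainable value from length k. For each k, try every first piece i and keep the best of price[i] + f[k−i].
f[1] = 3
f[2] = 6  (first piece 1, then f[1]=3)
f[3] = 9  (first piece 1, then f[2]=6)
f[4] = max(3+9, 18+0) = 18
f[5] = max(3+18, 18+3) = 21
f[6] = max(3+21, 18+6) = 24
f[7] = max(3+24, 18+9) = 27
f[8] = max(3+27, 18+18) = 36
f[9] = max(3+36, 18+21) = 39
One optimal cutting: 4 + 4 + 1 → $39.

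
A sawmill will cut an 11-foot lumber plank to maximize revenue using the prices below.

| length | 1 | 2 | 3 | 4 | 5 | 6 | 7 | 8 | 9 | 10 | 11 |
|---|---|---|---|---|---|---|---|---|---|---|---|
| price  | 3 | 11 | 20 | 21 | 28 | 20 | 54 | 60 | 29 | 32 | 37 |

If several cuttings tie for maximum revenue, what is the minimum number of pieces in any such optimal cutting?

Let r[k] be the best obtainable value from length k. For each k, try every first piece i and keep the best of price[i] + r[k−i].
r[1] = 3
r[2] = max(3+3, 11+0) = 11
r[3] = max(3+11, 11+3, 20+0) = 20
r[4] = max(3+20, 11+11, 20+3, 21+0) = 23
r[5] = max(3+23, 11+20, 20+11, 21+3, 28+0) = 31
r[6] = max(3+31, 11+23, 20+20, 21+11, 28+3, 20+0) = 40
r[7] = max(3+40, 11+31, 20+23, …, 20+3, 54+0) = 54
r[8] = max(3+54, 11+40, 20+31, …, 54+3, 60+0) = 60
r[9] = max(3+60, 11+54, 20+40, …, 60+3, 29+0) = 65
r[10] = max(3+65, 11+60, 20+54, …, 29+3, 32+0) = 74
r[11] = max(3+74, 11+65, 20+60, …, 32+3, 37+0) = 80
Maximum revenue is $80.
Now minimize piece count subject to staying optimal: for each k, pieces[k] = 1 + min over i with p[i]+r[k−i]=r[k] of pieces[k−i].
pieces[8] = 1
pieces[9] = 2
pieces[10] = 2
pieces[11] = 2

2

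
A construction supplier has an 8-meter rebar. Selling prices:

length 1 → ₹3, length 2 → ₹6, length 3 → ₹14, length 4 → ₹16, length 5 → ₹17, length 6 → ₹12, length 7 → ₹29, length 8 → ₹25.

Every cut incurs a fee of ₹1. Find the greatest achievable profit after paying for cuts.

Build net[k] bottom-up: net[k] = max over allowed piece i of (p[i] + net[k−i]) − 1 per cut.
net[1] = 3
net[2] = 6
net[3] = 14
net[4] = 16  (first piece 1, then net[3]=14)
net[5] = 19  (first piece 2, then net[3]=14)
net[6] = 27  (first piece 3, then net[3]=14)
net[7] = 29  (first piece 1, then net[6]=27)
net[8] = 32  (first piece 2, then net[6]=27)
One optimal plan: pieces 3 + 3 + 2 (2 cuts) → ₹34 − ₹2 = ₹32.

32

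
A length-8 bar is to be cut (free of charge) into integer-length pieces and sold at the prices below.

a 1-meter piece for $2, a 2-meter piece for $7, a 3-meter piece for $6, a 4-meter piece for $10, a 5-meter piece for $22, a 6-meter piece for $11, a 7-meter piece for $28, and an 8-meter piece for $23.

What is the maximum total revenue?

Let R[k] be the best obtainable value from length k. For each k, try every first piece i and keep the best of price[i] + R[k−i].
R[1] = 2
R[2] = 7
R[3] = 9  (first piece 1, then R[2]=7)
R[4] = 14  (first piece 2, then R[2]=7)
R[5] = 22
R[6] = 24  (first piece 1, then R[5]=22)
R[7] = 29  (first piece 2, then R[5]=22)
R[8] = 31  (first piece 1, then R[7]=29)
One optimal cutting: 5 + 2 + 1 → $22 + $7 + $2 = $31.

31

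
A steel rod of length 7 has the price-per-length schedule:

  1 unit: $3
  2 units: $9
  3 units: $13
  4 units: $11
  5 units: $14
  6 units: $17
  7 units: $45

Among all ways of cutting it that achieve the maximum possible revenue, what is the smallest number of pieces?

Let r[k] be the best obtainable value from length k. For each k, try every first piece i and keep the best of price[i] + r[k−i].
r[1] = 3
r[2] = max(3+3, 9+0) = 9
r[3] = max(3+9, 9+3, 13+0) = 13
r[4] = max(3+13, 9+9, 13+3, 11+0) = 18
r[5] = max(3+18, 9+13, 13+9, 11+3, 14+0) = 22
r[6] = max(3+22, 9+18, 13+13, 11+9, 14+3, 17+0) = 27
r[7] = max(3+27, 9+22, 13+18, …, 17+3, 45+0) = 45
Maximum revenue is $45.
Now minimize piece count subject to staying optimal: for each k, pieces[k] = 1 + min over i with p[i]+r[k−i]=r[k] of pieces[k−i].
pieces[4] = 2
pieces[5] = 2
pieces[6] = 3
pieces[7] = 1

1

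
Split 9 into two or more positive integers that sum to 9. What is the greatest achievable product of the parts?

Let P[k] be the best product for length k (with at least one cut). For each first piece i, the rest contributes max(k−i, P[k−i]).
P[2] = 1×max(1,0) = 1×1 = 1
P[3] = max(1×2, 2×1) = 2
P[4] = max(1×3, 2×2, 3×1) = 4
P[5] = max(1×4, 2×3, 3×2, 4×1) = 6
P[6] = max(1×6, 2×4, 3×3, 4×2, 5×1) = 9
P[7] = max(1×9, 2×6, 3×4, 4×3, 5×2, 6×1) = 12
P[8] = max(1×12, 2×9, 3×6, …, 6×2, 7×1) = 18
P[9] = max(1×18, 2×12, 3×9, …, 7×2, 8×1) = 27
One optimal split: 3 + 3 + 3; product 3×3×3 = 27.

27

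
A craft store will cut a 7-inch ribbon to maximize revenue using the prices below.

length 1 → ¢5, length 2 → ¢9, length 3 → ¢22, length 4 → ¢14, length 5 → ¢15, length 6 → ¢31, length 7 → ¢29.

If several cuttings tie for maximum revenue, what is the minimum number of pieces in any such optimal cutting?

3

Build r[k] bottom-up: r[k] = max over allowed piece i of (p[i] + r[k−i]).
r[1] = 5
r[2] = max(5+5, 9+0) = 10
r[3] = max(5+10, 9+5, 22+0) = 22
r[4] = max(5+22, 9+10, 22+5, 14+0) = 27
r[5] = max(5+27, 9+22, 22+10, 14+5, 15+0) = 32
r[6] = max(5+32, 9+27, 22+22, 14+10, 15+5, 31+0) = 44
r[7] = max(5+44, 9+32, 22+27, …, 31+5, 29+0) = 49
Maximum revenue is ¢49.
Now minimize piece count subject to staying optimal: for each k, pieces[k] = 1 + min over i with p[i]+r[k−i]=r[k] of pieces[k−i].
pieces[4] = 2
pieces[5] = 3
pieces[6] = 2
pieces[7] = 3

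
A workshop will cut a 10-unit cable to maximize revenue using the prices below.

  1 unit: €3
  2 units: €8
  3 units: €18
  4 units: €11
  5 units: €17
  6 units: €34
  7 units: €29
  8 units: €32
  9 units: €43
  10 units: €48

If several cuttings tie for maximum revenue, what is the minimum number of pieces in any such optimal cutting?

4

Let r[k] be the best obtainable value from length k. For each k, try every first piece i and keep the best of price[i] + r[k−i].
r[1] = 3
r[2] = max(3+3, 8+0) = 8
r[3] = max(3+8, 8+3, 18+0) = 18
r[4] = max(3+18, 8+8, 18+3, 11+0) = 21
r[5] = max(3+21, 8+18, 18+8, 11+3, 17+0) = 26
r[6] = max(3+26, 8+21, 18+18, 11+8, 17+3, 34+0) = 36
r[7] = max(3+36, 8+26, 18+21, …, 34+3, 29+0) = 39
r[8] = max(3+39, 8+36, 18+26, …, 29+3, 32+0) = 44
r[9] = max(3+44, 8+39, 18+36, …, 32+3, 43+0) = 54
r[10] = max(3+54, 8+44, 18+39, …, 43+3, 48+0) = 57
Maximum revenue is €57.
Now minimize piece count subject to staying optimal: for each k, pieces[k] = 1 + min over i with p[i]+r[k−i]=r[k] of pieces[k−i].
pieces[7] = 3
pieces[8] = 3
pieces[9] = 3
pieces[10] = 4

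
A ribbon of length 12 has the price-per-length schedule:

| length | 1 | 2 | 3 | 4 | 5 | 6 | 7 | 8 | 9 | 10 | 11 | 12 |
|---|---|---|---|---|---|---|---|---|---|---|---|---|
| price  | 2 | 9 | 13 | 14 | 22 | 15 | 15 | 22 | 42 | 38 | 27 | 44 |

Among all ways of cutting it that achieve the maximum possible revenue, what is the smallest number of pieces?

2

Let r[k] be the best obtainable value from length k. For each k, try every first piece i and keep the best of price[i] + r[k−i].
r[1] = 2
r[2] = 9
r[3] = 13
r[4] = 18  (first piece 2, then r[2]=9)
r[5] = 22  (first piece 2, then r[3]=13)
r[6] = 27  (first piece 2, then r[4]=18)
r[7] = 31  (first piece 2, then r[5]=22)
r[8] = 36  (first piece 2, then r[6]=27)
r[9] = 42
r[10] = 45  (first piece 2, then r[8]=36)
r[11] = 51  (first piece 2, then r[9]=42)
r[12] = 55  (first piece 3, then r[9]=42)
Maximum revenue is ¢55.
Now minimize piece count subject to staying optimal: for each k, pieces[k] = 1 + min over i with p[i]+r[k−i]=r[k] of pieces[k−i].
pieces[9] = 1
pieces[10] = 5
pieces[11] = 2
pieces[12] = 2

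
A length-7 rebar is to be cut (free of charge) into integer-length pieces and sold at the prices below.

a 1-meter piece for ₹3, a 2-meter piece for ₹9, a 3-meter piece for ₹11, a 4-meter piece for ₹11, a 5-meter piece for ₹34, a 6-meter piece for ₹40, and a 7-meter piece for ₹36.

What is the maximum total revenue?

Build r[k] bottom-up: r[k] = max over allowed piece i of (p[i] + r[k−i]).
r[1] = 3
r[2] = max(3+3, 9+0) = 9
r[3] = max(3+9, 9+3, 11+0) = 12
r[4] = max(3+12, 9+9, 11+3, 11+0) = 18
r[5] = max(3+18, 9+12, 11+9, 11+3, 34+0) = 34
r[6] = max(3+34, 9+18, 11+12, 11+9, 34+3, 40+0) = 40
r[7] = max(3+40, 9+34, 11+18, …, 40+3, 36+0) = 43
One optimal cutting: 6 + 1 → ₹40 + ₹3 = ₹43.

43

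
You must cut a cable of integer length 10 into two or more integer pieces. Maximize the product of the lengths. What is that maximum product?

Define prod[k] = max over 1≤i<k of i · max(k−i, prod[k−i]); the inner max lets the remainder stay uncut if that's better.
Small cases: prod[2]=1, prod[3]=2, prod[4]=4.
prod[5] = 2*max(3,2) = 2*3 = 6
prod[6] = 3*max(3,2) = 3*3 = 9
prod[7] = 2*max(5,6) = 2*6 = 12
prod[8] = 2*max(6,9) = 2*9 = 18
prod[9] = 3*max(6,9) = 3*9 = 27
prod[10] = 2*max(8,18) = 2*18 = 36
One optimal split: 3 + 3 + 2 + 2; product 3*3*2*2 = 36.

36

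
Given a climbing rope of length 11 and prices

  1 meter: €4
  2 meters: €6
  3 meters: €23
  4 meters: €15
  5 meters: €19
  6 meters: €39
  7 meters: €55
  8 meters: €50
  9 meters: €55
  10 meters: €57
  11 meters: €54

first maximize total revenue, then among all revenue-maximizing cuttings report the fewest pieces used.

3

Let r[k] be the best obtainable value from length k. For each k, try every first piece i and keep the best of price[i] + r[k−i].
r[1] = 4
r[2] = max(4+4, 6+0) = 8
r[3] = max(4+8, 6+4, 23+0) = 23
r[4] = max(4+23, 6+8, 23+4, 15+0) = 27
r[5] = max(4+27, 6+23, 23+8, 15+4, 19+0) = 31
r[6] = max(4+31, 6+27, 23+23, 15+8, 19+4, 39+0) = 46
r[7] = max(4+46, 6+31, 23+27, …, 39+4, 55+0) = 55
r[8] = max(4+55, 6+46, 23+31, …, 55+4, 50+0) = 59
r[9] = max(4+59, 6+55, 23+46, …, 50+4, 55+0) = 69
r[10] = max(4+69, 6+59, 23+55, …, 55+4, 57+0) = 78
r[11] = max(4+78, 6+69, 23+59, …, 57+4, 54+0) = 82
Maximum revenue is €82.
Now minimize piece count subject to staying optimal: for each k, pieces[k] = 1 + min over i with p[i]+r[k−i]=r[k] of pieces[k−i].
pieces[8] = 2
pieces[9] = 3
pieces[10] = 2
pieces[11] = 3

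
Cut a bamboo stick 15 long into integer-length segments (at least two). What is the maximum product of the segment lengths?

243

Define f[k] = max over 1≤i<k of i · max(k−i, f[k−i]); the inner max lets the remainder stay uncut if that's better.
f[2] = 1×max(1,0) = 1×1 = 1
f[3] = 1×max(2,1) = 1×2 = 2
f[4] = 2×max(2,1) = 2×2 = 4
f[5] = 2×max(3,2) = 2×3 = 6
f[6] = 3×max(3,2) = 3×3 = 9
f[7] = 2×max(5,6) = 2×6 = 12
f[8] = 2×max(6,9) = 2×9 = 18
f[9] = 3×max(6,9) = 3×9 = 27
f[10] = 2×max(8,18) = 2×18 = 36
f[11] = 2×max(9,27) = 2×27 = 54
f[12] = 3×max(9,27) = 3×27 = 81
f[13] = 2×max(11,54) = 2×54 = 108
f[14] = 2×max(12,81) = 2×81 = 162
f[15] = 3×max(12,81) = 3×81 = 243
One optimal split: 3 + 3 + 3 + 3 + 3; product 3×3×3×3×3 = 243.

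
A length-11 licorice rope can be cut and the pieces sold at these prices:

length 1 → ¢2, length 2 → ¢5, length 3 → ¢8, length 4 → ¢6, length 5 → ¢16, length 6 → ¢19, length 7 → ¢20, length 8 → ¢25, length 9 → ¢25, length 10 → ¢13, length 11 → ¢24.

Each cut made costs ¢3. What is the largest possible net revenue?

32

Let v[k] be the best obtainable value from length k. For each k, try every first piece i and keep the best of price[i] + v[k−i] minus the 3 cut fee when i<k.
v[1] = 2
v[2] = max(2+2-3, 5+0) = 5
v[3] = max(2+5-3, 5+2-3, 8+0) = 8
v[4] = max(2+8-3, 5+5-3, 8+2-3, 6+0) = 7
v[5] = max(2+7-3, 5+8-3, 8+5-3, 6+2-3, 16+0) = 16
v[6] = max(2+16-3, 5+7-3, 8+8-3, 6+5-3, 16+2-3, 19+0) = 19
v[7] = max(2+19-3, 5+16-3, 8+7-3, …, 19+2-3, 20+0) = 20
v[8] = max(2+20-3, 5+19-3, 8+16-3, …, 20+2-3, 25+0) = 25
v[9] = max(2+25-3, 5+20-3, 8+19-3, …, 25+2-3, 25+0) = 25
v[10] = max(2+25-3, 5+25-3, 8+20-3, …, 25+2-3, 13+0) = 29
v[11] = max(2+29-3, 5+25-3, 8+25-3, …, 13+2-3, 24+0) = 32
One optimal plan: pieces 6 + 5 (1 cut) → ¢35 − ¢3 = ¢32.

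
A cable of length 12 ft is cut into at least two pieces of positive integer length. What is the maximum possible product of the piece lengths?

Define P[k] = max over 1≤i<k of i · max(k−i, P[k−i]); the inner max lets the remainder stay uncut if that's better.
P[2] = 1*max(1,0) = 1*1 = 1
P[3] = 1*max(2,1) = 1*2 = 2
P[4] = 2*max(2,1) = 2*2 = 4
P[5] = 2*max(3,2) = 2*3 = 6
P[6] = 3*max(3,2) = 3*3 = 9
P[7] = 2*max(5,6) = 2*6 = 12
P[8] = 2*max(6,9) = 2*9 = 18
P[9] = 3*max(6,9) = 3*9 = 27
P[10] = 2*max(8,18) = 2*18 = 36
P[11] = 2*max(9,27) = 2*27 = 54
P[12] = 3*max(9,27) = 3*27 = 81
One optimal split: 3 + 3 + 3 + 3; product 3*3*3*3 = 81.

81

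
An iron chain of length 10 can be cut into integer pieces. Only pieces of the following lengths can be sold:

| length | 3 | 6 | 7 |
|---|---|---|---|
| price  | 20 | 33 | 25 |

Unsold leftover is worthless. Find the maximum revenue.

60

Consider every possible first cut. f[k] is the best of p[i]+f[k−i] over all sellable i≤k.
f[1] = 0
f[2] = 0
f[3] = 20
f[4] = 20
f[5] = 20
f[6] = max(20+20, 33+0) = 40
f[7] = max(20+20, 33+0, 25+0) = 40
f[8] = max(20+20, 33+0, 25+0) = 40
f[9] = max(20+40, 33+20, 25+0) = 60
f[10] = max(20+40, 33+20, 25+20) = 60
One optimal cutting: pieces 3 + 3 + 3 with 1 link of scrap → $60.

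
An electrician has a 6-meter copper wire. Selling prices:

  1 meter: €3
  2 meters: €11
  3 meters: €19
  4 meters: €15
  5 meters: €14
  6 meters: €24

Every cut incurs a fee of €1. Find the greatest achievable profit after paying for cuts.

Build v[k] bottom-up: v[k] = max over allowed piece i of (p[i] + v[k−i]) − 1 per cut.
v[1] = 3
v[2] = max(3+3-1, 11+0) = 11
v[3] = max(3+11-1, 11+3-1, 19+0) = 19
v[4] = max(3+19-1, 11+11-1, 19+3-1, 15+0) = 21
v[5] = max(3+21-1, 11+19-1, 19+11-1, 15+3-1, 14+0) = 29
v[6] = max(3+29-1, 11+21-1, 19+19-1, 15+11-1, 14+3-1, 24+0) = 37
One optimal plan: pieces 3 + 3 (1 cut) → €38 − €1 = €37.

37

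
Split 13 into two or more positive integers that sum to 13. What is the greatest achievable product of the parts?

108

Define g[k] = max over 1≤i<k of i · max(k−i, g[k−i]); the inner max lets the remainder stay uncut if that's better.
g[2] = 1·max(1,0) = 1·1 = 1
g[3] = 1·max(2,1) = 1·2 = 2
g[4] = 2·max(2,1) = 2·2 = 4
g[5] = 2·max(3,2) = 2·3 = 6
g[6] = 3·max(3,2) = 3·3 = 9
g[7] = 2·max(5,6) = 2·6 = 12
g[8] = 2·max(6,9) = 2·9 = 18
g[9] = 3·max(6,9) = 3·9 = 27
g[10] = 2·max(8,18) = 2·18 = 36
g[11] = 2·max(9,27) = 2·27 = 54
g[12] = 3·max(9,27) = 3·27 = 81
g[13] = 2·max(11,54) = 2·54 = 108
One optimal split: 3 + 3 + 3 + 2 + 2; product 3·3·3·2·2 = 108.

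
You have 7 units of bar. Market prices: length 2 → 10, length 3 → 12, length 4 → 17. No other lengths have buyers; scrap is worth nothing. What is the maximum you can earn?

32

Build best[k] bottom-up: best[k] = max over allowed piece i of (p[i] + best[k−i]).
best[1] = 0
best[2] = 10
best[3] = max(10+0, 12+0) = 12
best[4] = max(10+10, 12+0, 17+0) = 20
best[5] = max(10+12, 12+10, 17+0) = 22
best[6] = max(10+20, 12+12, 17+10) = 30
best[7] = max(10+22, 12+20, 17+12) = 32
One optimal cutting: 3 + 2 + 2 → 32.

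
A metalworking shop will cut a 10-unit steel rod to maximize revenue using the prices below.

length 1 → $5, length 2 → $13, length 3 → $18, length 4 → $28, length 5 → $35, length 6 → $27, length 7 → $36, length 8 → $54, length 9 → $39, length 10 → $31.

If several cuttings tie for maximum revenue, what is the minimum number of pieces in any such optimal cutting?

2

Build r[k] bottom-up: r[k] = max over allowed piece i of (p[i] + r[k−i]).
r[1] = 5
r[2] = 13
r[3] = 18  (first piece 1, then r[2]=13)
r[4] = 28
r[5] = 35
r[6] = 41  (first piece 2, then r[4]=28)
r[7] = 48  (first piece 2, then r[5]=35)
r[8] = 56  (first piece 4, then r[4]=28)
r[9] = 63  (first piece 4, then r[5]=35)
r[10] = 70  (first piece 5, then r[5]=35)
Maximum revenue is $70.
Now minimize piece count subject to staying optimal: for each k, pieces[k] = 1 + min over i with p[i]+r[k−i]=r[k] of pieces[k−i].
pieces[7] = 2
pieces[8] = 2
pieces[9] = 2
pieces[10] = 2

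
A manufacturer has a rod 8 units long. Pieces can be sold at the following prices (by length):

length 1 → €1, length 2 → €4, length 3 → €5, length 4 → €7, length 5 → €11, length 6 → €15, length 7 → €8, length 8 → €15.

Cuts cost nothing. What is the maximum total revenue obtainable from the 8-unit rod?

Consider every possible first cut. r[k] is the best of p[i]+r[k−i] over all sellable i≤k.
r[1] = 1
r[2] = max(1+1, 4+0) = 4
r[3] = max(1+4, 4+1, 5+0) = 5
r[4] = max(1+5, 4+4, 5+1, 7+0) = 8
r[5] = max(1+8, 4+5, 5+4, 7+1, 11+0) = 11
r[6] = max(1+11, 4+8, 5+5, 7+4, 11+1, 15+0) = 15
r[7] = max(1+15, 4+11, 5+8, …, 15+1, 8+0) = 16
r[8] = max(1+16, 4+15, 5+11, …, 8+1, 15+0) = 19
One optimal cutting: 6 + 2 → €15 + €4 = €19.

19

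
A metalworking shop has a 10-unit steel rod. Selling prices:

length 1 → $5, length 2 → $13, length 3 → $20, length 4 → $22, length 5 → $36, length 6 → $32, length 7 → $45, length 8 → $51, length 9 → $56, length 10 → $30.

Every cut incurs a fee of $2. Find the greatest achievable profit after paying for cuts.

Let net[k] be the best obtainable value from length k. For each k, try every first piece i and keep the best of price[i] + net[k−i] minus the 2 cut fee when i<k.
net[1] = 5
net[2] = 13
net[3] = 20
net[4] = 24  (first piece 2, then net[2]=13)
net[5] = 36
net[6] = 39  (first piece 1, then net[5]=36)
net[7] = 47  (first piece 2, then net[5]=36)
net[8] = 54  (first piece 3, then net[5]=36)
net[9] = 58  (first piece 2, then net[7]=47)
net[10] = 70  (first piece 5, then net[5]=36)
One optimal plan: pieces 5 + 5 (1 cut) → $72 − $2 = $70.

70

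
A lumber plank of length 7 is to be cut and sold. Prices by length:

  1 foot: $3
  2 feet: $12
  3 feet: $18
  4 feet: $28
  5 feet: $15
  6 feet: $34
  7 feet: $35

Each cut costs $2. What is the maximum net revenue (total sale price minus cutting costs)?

44

Consider every possible first cut. net[k] is the best of p[i]+net[k−i] over all sellable i≤k, charging 2 whenever i<k.
net[1] = 3
net[2] = max(3+3-2, 12+0) = 12
net[3] = max(3+12-2, 12+3-2, 18+0) = 18
net[4] = max(3+18-2, 12+12-2, 18+3-2, 28+0) = 28
net[5] = max(3+28-2, 12+18-2, 18+12-2, 28+3-2, 15+0) = 29
net[6] = max(3+29-2, 12+28-2, 18+18-2, 28+12-2, 15+3-2, 34+0) = 38
net[7] = max(3+38-2, 12+29-2, 18+28-2, …, 34+3-2, 35+0) = 44
One optimal plan: pieces 4 + 3 (1 cut) → $46 − $2 = $44.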